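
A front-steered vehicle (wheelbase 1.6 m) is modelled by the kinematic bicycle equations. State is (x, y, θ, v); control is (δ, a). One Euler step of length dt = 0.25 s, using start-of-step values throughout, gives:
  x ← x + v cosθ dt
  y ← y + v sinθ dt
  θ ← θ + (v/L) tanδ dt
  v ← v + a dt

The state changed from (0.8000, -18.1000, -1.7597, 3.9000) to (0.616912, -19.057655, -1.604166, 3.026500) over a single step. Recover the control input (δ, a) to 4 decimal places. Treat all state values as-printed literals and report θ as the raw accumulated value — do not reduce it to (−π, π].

δ = 0.2499, a = -3.4940

a = (v'−v)/dt = (-0.873500)/0.25 = -3.4940
Δθ = θ'−θ = 0.155534;  (v·dt/L) = 3.9000·0.25/1.6 = 0.609375
tan δ = Δθ·L/(v·dt) = 0.255235  →  δ = 0.2499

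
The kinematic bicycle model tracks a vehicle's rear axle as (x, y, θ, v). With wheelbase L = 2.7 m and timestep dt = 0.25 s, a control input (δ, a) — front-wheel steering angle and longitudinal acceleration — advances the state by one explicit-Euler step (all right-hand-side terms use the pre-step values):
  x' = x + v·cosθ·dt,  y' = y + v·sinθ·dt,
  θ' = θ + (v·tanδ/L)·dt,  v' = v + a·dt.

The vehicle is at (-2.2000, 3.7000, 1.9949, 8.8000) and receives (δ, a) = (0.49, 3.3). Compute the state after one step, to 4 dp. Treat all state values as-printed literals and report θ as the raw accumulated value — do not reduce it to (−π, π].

(-3.1053, 5.7051, 2.4295, 9.6250)

x' = -2.2000 + 8.8000·cos(1.9949)·0.25 = -3.1053
y' = 3.7000 + 8.8000·sin(1.9949)·0.25 = 5.7051
θ' = 1.9949 + (8.8000/2.7)·tan(0.49)·0.25 = 2.4295
v' = 8.8000 + 3.3000·0.25 = 9.6250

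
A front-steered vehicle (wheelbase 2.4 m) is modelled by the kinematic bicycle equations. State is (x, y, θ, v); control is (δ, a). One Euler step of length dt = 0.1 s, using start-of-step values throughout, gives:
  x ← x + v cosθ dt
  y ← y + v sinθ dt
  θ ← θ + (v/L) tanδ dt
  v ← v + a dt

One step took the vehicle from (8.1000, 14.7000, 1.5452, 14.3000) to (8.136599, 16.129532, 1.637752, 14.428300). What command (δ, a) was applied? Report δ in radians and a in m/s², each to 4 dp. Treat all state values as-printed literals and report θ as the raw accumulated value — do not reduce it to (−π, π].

a = (v'−v)/dt = (0.128300)/0.1 = 1.2830
Δθ = θ'−θ = 0.092552;  (v·dt/L) = 14.3000·0.1/2.4 = 0.595833
tan δ = Δθ·L/(v·dt) = 0.155332  →  δ = 0.1541

δ = 0.1541, a = 1.2830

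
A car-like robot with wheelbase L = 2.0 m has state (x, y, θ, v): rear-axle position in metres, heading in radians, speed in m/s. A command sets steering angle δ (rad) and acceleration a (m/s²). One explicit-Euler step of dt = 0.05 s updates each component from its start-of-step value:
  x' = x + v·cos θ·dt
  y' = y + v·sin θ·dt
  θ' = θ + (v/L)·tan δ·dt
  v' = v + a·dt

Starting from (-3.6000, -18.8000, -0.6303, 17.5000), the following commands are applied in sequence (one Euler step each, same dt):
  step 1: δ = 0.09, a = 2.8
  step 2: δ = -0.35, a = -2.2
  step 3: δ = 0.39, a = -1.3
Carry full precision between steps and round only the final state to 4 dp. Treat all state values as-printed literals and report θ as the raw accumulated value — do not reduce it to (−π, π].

(-1.5204, -20.4056, -0.5717, 17.4650)

after step 1 (δ=0.09, a=2.8): (-2.893131, -19.315714, -0.590818, 17.640000)
after step 2 (δ=-0.35, a=-2.2): (-2.160643, -19.807024, -0.751796, 17.530000)
after step 3 (δ=0.39, a=-1.3): (-1.520391, -20.405631, -0.571651, 17.465000)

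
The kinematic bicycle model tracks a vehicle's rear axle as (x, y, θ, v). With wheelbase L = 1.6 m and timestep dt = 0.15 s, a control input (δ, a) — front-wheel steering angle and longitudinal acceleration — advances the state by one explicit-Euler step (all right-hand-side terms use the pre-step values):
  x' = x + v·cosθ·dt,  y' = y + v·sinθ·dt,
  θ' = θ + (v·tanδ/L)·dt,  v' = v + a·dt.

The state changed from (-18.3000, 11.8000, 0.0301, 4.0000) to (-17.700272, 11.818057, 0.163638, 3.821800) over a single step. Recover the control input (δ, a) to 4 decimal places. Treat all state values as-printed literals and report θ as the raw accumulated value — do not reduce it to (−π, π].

a = (v'−v)/dt = (-0.178200)/0.15 = -1.1880
Δθ = θ'−θ = 0.133538;  (v·dt/L) = 4.0000·0.15/1.6 = 0.375000
tan δ = Δθ·L/(v·dt) = 0.356101  →  δ = 0.3421

δ = 0.3421, a = -1.1880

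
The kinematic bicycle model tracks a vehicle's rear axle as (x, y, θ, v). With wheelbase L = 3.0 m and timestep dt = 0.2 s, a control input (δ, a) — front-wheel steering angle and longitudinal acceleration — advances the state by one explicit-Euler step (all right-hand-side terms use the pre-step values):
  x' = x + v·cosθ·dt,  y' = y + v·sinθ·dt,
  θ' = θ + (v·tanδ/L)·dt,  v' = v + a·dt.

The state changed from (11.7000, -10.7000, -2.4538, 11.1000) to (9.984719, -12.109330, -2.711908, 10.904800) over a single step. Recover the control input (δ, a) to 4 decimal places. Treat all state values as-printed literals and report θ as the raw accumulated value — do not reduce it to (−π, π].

a = (v'−v)/dt = (-0.195200)/0.2 = -0.9760
Δθ = θ'−θ = -0.258108;  (v·dt/L) = 11.1000·0.2/3.0 = 0.740000
tan δ = Δθ·L/(v·dt) = -0.348795  →  δ = -0.3356

δ = -0.3356, a = -0.9760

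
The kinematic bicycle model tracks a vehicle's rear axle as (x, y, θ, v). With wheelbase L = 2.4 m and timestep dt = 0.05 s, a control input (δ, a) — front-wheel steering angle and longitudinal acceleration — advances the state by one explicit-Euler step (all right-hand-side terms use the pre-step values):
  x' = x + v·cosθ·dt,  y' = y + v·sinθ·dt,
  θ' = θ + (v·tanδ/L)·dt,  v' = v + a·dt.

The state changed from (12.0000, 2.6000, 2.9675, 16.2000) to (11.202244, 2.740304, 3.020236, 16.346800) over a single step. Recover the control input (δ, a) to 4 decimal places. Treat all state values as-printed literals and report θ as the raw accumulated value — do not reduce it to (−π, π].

a = (v'−v)/dt = (0.146800)/0.05 = 2.9360
Δθ = θ'−θ = 0.052736;  (v·dt/L) = 16.2000·0.05/2.4 = 0.337500
tan δ = Δθ·L/(v·dt) = 0.156255  →  δ = 0.1550

δ = 0.1550, a = 2.9360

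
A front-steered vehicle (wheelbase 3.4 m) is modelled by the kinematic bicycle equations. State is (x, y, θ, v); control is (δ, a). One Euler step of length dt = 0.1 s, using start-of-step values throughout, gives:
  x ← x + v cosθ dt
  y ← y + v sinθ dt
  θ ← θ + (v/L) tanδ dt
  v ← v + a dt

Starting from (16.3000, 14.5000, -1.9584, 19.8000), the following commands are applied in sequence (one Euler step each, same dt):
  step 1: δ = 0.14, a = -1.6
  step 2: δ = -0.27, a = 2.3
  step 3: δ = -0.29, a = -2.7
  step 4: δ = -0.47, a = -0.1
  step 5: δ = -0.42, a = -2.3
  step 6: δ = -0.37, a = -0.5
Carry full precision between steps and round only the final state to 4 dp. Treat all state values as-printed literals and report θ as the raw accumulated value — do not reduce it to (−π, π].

(9.5282, 5.5592, -2.9816, 19.3100)

after step 1 (δ=0.14, a=-1.6): (15.551618, 12.666881, -1.876334, 19.640000)
after step 2 (δ=-0.27, a=2.3): (14.960835, 10.793843, -2.036202, 19.870000)
after step 3 (δ=-0.29, a=-2.7): (14.069098, 9.018182, -2.210598, 19.600000)
after step 4 (δ=-0.47, a=-0.1): (12.898907, 7.445842, -2.503426, 19.590000)
after step 5 (δ=-0.42, a=-2.3): (11.325459, 6.278818, -2.760730, 19.360000)
after step 6 (δ=-0.37, a=-0.5): (9.528185, 5.559166, -2.981584, 19.310000)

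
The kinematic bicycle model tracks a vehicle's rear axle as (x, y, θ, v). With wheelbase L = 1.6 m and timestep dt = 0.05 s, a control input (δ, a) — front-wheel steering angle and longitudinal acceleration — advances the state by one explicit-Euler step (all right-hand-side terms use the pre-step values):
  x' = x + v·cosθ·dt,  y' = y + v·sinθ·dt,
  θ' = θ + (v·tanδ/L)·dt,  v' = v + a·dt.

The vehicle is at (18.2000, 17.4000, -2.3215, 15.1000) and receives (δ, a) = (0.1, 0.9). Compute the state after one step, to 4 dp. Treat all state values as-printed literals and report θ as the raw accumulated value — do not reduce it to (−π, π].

(17.6850, 16.8479, -2.2742, 15.1450)

x' = 18.2000 + 15.1000·cos(-2.3215)·0.05 = 17.6850
y' = 17.4000 + 15.1000·sin(-2.3215)·0.05 = 16.8479
θ' = -2.3215 + (15.1000/1.6)·tan(0.1)·0.05 = -2.2742
v' = 15.1000 + 0.9000·0.05 = 15.1450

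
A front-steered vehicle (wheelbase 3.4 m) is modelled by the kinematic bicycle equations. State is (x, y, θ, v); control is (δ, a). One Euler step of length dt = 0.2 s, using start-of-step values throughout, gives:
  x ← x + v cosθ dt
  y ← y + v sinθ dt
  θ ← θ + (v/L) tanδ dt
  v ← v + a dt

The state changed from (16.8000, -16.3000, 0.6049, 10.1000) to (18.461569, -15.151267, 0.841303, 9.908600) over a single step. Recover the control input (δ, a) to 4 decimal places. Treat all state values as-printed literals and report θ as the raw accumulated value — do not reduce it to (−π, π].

δ = 0.3787, a = -0.9570

a = (v'−v)/dt = (-0.191400)/0.2 = -0.9570
Δθ = θ'−θ = 0.236403;  (v·dt/L) = 10.1000·0.2/3.4 = 0.594118
tan δ = Δθ·L/(v·dt) = 0.397906  →  δ = 0.3787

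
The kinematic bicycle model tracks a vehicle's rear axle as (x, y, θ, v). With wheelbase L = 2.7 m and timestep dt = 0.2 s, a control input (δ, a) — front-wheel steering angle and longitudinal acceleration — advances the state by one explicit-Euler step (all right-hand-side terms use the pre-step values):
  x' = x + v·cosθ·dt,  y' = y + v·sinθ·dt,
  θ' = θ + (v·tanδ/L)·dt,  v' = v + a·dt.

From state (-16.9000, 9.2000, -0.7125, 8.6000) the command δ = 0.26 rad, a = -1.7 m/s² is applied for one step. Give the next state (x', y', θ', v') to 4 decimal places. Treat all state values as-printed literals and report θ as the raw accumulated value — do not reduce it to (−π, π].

x' = -16.9000 + 8.6000·cos(-0.7125)·0.2 = -15.5984
y' = 9.2000 + 8.6000·sin(-0.7125)·0.2 = 8.0756
θ' = -0.7125 + (8.6000/2.7)·tan(0.26)·0.2 = -0.5430
v' = 8.6000 − 1.7000·0.2 = 8.2600

(-15.5984, 8.0756, -0.5430, 8.2600)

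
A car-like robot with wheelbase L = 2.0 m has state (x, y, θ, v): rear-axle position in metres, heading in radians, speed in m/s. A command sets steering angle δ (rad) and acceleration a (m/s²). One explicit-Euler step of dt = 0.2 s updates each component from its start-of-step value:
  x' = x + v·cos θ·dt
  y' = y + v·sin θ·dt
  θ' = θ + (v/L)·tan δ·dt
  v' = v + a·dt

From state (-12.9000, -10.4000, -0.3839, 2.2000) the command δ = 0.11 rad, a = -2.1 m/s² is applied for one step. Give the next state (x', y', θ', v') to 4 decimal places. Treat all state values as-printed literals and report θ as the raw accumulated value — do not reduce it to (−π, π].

(-12.4920, -10.5648, -0.3596, 1.7800)

x' = -12.9000 + 2.2000·cos(-0.3839)·0.2 = -12.4920
y' = -10.4000 + 2.2000·sin(-0.3839)·0.2 = -10.5648
θ' = -0.3839 + (2.2000/2.0)·tan(0.11)·0.2 = -0.3596
v' = 2.2000 − 2.1000·0.2 = 1.7800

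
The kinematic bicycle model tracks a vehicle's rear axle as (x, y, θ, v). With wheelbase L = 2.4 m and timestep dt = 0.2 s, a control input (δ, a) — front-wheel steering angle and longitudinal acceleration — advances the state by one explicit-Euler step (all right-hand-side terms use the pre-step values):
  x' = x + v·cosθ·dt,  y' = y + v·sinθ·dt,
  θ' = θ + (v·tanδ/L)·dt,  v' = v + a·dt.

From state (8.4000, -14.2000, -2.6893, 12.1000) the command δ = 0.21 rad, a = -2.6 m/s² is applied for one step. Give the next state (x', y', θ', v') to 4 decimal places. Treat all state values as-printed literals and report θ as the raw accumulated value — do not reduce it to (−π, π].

(6.2233, -15.2576, -2.4744, 11.5800)

x' = 8.4000 + 12.1000·cos(-2.6893)·0.2 = 6.2233
y' = -14.2000 + 12.1000·sin(-2.6893)·0.2 = -15.2576
θ' = -2.6893 + (12.1000/2.4)·tan(0.21)·0.2 = -2.4744
v' = 12.1000 − 2.6000·0.2 = 11.5800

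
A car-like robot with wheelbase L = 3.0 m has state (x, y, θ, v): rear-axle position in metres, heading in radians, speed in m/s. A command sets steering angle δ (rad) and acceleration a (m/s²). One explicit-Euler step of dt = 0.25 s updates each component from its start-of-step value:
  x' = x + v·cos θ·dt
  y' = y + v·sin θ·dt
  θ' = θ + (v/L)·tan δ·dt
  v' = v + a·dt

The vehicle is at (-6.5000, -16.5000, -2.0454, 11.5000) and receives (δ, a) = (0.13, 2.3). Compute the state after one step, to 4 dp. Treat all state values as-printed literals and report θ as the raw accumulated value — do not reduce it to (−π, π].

x' = -6.5000 + 11.5000·cos(-2.0454)·0.25 = -7.8138
y' = -16.5000 + 11.5000·sin(-2.0454)·0.25 = -19.0572
θ' = -2.0454 + (11.5000/3.0)·tan(0.13)·0.25 = -1.9201
v' = 11.5000 + 2.3000·0.25 = 12.0750

(-7.8138, -19.0572, -1.9201, 12.0750)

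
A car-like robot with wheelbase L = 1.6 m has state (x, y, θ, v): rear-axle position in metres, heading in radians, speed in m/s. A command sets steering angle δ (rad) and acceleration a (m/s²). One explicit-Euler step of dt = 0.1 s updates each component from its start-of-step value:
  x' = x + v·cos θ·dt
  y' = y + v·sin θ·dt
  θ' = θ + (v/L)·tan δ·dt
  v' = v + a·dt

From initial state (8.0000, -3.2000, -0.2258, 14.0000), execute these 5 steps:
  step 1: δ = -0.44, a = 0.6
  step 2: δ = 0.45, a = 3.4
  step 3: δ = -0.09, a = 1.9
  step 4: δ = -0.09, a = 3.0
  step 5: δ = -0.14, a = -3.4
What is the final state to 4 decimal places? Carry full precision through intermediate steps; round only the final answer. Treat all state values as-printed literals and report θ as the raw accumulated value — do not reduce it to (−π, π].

after step 1 (δ=-0.44, a=0.6): (9.364461, -3.513441, -0.637733, 14.060000)
after step 2 (δ=0.45, a=3.4): (10.494109, -4.350539, -0.213248, 14.400000)
after step 3 (δ=-0.09, a=1.9): (11.901491, -4.655294, -0.294468, 14.590000)
after step 4 (δ=-0.09, a=3.0): (13.297691, -5.078740, -0.376759, 14.890000)
after step 5 (δ=-0.14, a=-3.4): (14.682255, -5.626556, -0.507904, 14.550000)

(14.6823, -5.6266, -0.5079, 14.5500)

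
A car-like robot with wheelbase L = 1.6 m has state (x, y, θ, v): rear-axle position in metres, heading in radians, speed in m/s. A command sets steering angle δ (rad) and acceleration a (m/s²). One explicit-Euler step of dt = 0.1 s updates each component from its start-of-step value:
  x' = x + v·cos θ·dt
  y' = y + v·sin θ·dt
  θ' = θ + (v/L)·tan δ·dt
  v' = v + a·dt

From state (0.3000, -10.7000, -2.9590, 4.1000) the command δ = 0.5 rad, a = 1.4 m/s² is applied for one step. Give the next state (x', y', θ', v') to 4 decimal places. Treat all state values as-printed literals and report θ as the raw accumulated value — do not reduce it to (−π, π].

x' = 0.3000 + 4.1000·cos(-2.9590)·0.1 = -0.1032
y' = -10.7000 + 4.1000·sin(-2.9590)·0.1 = -10.7744
θ' = -2.9590 + (4.1000/1.6)·tan(0.5)·0.1 = -2.8190
v' = 4.1000 + 1.4000·0.1 = 4.2400

(-0.1032, -10.7744, -2.8190, 4.2400)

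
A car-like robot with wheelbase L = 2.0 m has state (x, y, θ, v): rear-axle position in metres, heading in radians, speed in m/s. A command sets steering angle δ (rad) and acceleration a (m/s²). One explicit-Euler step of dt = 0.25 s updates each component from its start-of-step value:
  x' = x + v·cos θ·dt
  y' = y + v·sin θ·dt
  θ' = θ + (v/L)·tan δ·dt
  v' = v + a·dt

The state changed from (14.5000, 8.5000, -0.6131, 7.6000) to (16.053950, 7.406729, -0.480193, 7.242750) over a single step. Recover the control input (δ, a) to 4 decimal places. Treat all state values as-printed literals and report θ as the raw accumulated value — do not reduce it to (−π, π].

δ = 0.1390, a = -1.4290

a = (v'−v)/dt = (-0.357250)/0.25 = -1.4290
Δθ = θ'−θ = 0.132907;  (v·dt/L) = 7.6000·0.25/2.0 = 0.950000
tan δ = Δθ·L/(v·dt) = 0.139902  →  δ = 0.1390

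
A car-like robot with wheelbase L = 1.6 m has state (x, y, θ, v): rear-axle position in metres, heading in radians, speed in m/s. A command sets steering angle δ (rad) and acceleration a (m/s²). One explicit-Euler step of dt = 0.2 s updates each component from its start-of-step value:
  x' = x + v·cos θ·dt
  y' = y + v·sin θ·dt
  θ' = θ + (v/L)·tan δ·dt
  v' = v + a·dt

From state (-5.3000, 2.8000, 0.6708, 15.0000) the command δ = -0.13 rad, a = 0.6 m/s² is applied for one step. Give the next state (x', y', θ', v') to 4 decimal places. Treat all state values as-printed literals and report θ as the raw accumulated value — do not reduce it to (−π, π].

x' = -5.3000 + 15.0000·cos(0.6708)·0.2 = -2.9500
y' = 2.8000 + 15.0000·sin(0.6708)·0.2 = 4.6648
θ' = 0.6708 + (15.0000/1.6)·tan(-0.13)·0.2 = 0.4257
v' = 15.0000 + 0.6000·0.2 = 15.1200

(-2.9500, 4.6648, 0.4257, 15.1200)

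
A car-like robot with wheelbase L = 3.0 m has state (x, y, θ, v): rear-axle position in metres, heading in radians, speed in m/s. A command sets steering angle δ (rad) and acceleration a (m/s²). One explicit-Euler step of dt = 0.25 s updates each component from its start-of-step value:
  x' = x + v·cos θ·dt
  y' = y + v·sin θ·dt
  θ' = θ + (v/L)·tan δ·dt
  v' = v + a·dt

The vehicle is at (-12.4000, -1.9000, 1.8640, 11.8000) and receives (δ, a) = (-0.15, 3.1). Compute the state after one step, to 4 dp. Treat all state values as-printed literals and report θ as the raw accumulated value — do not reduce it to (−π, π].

x' = -12.4000 + 11.8000·cos(1.8640)·0.25 = -13.2526
y' = -1.9000 + 11.8000·sin(1.8640)·0.25 = 0.9241
θ' = 1.8640 + (11.8000/3.0)·tan(-0.15)·0.25 = 1.7154
v' = 11.8000 + 3.1000·0.25 = 12.5750

(-13.2526, 0.9241, 1.7154, 12.5750)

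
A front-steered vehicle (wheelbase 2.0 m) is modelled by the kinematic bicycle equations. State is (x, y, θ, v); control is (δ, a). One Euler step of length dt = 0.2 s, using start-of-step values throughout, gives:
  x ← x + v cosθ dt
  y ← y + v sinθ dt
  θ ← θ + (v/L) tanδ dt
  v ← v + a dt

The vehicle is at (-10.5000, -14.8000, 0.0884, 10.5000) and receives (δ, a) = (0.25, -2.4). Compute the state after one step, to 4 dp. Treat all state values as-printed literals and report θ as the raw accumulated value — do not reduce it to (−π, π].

x' = -10.5000 + 10.5000·cos(0.0884)·0.2 = -8.4082
y' = -14.8000 + 10.5000·sin(0.0884)·0.2 = -14.6146
θ' = 0.0884 + (10.5000/2.0)·tan(0.25)·0.2 = 0.3565
v' = 10.5000 − 2.4000·0.2 = 10.0200

(-8.4082, -14.6146, 0.3565, 10.0200)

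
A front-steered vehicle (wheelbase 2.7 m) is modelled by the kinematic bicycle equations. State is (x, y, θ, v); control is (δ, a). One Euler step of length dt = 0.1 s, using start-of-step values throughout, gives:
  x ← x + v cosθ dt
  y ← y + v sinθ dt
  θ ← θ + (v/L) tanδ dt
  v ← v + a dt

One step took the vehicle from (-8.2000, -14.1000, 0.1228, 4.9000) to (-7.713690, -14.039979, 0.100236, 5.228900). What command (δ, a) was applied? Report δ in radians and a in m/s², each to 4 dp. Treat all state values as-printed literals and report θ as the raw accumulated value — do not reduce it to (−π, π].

δ = -0.1237, a = 3.2890

a = (v'−v)/dt = (0.328900)/0.1 = 3.2890
Δθ = θ'−θ = -0.022564;  (v·dt/L) = 4.9000·0.1/2.7 = 0.181481
tan δ = Δθ·L/(v·dt) = -0.124332  →  δ = -0.1237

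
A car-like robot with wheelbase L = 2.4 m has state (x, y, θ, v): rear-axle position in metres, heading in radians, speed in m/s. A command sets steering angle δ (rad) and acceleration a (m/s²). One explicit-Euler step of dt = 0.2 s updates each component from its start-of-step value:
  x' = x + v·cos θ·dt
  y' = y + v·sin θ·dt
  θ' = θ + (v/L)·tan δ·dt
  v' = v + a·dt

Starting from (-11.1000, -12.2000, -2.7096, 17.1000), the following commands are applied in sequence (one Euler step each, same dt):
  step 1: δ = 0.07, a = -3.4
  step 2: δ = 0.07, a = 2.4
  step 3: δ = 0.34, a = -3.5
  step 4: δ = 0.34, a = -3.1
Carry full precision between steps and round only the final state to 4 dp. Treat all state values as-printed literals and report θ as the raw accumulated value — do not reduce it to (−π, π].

(-21.1655, -20.2077, -1.5380, 15.5800)

after step 1 (δ=0.07, a=-3.4): (-14.205816, -13.631890, -2.609687, 16.420000)
after step 2 (δ=0.07, a=2.4): (-17.036105, -15.297459, -2.513747, 16.900000)
after step 3 (δ=0.34, a=-3.5): (-19.771521, -17.282880, -2.015567, 16.200000)
after step 4 (δ=0.34, a=-3.1): (-21.165534, -20.207658, -1.538022, 15.580000)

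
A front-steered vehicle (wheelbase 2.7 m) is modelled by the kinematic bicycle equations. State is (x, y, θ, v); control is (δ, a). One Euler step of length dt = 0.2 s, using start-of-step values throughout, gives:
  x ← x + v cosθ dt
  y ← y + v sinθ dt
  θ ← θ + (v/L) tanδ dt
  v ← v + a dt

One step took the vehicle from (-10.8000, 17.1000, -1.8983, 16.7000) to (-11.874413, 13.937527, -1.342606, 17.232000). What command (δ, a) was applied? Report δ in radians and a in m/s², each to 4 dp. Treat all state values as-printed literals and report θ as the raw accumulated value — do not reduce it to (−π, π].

δ = 0.4222, a = 2.6600

a = (v'−v)/dt = (0.532000)/0.2 = 2.6600
Δθ = θ'−θ = 0.555694;  (v·dt/L) = 16.7000·0.2/2.7 = 1.237037
tan δ = Δθ·L/(v·dt) = 0.449214  →  δ = 0.4222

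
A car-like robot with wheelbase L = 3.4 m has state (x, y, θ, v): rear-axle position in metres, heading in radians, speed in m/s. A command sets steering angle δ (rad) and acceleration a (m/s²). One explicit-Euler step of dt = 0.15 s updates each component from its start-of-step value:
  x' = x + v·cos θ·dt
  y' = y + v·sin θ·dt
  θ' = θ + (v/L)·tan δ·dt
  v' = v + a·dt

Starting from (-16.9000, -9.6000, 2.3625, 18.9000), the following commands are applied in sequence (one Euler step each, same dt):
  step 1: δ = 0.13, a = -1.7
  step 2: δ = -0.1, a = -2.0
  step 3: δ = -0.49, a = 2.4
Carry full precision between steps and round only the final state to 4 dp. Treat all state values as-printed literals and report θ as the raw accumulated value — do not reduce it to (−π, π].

after step 1 (δ=0.13, a=-1.7): (-18.917248, -7.608032, 2.471512, 18.645000)
after step 2 (δ=-0.1, a=-2.0): (-21.109261, -5.871113, 2.388979, 18.345000)
after step 3 (δ=-0.49, a=2.4): (-23.117777, -3.990158, 1.957288, 18.705000)

(-23.1178, -3.9902, 1.9573, 18.7050)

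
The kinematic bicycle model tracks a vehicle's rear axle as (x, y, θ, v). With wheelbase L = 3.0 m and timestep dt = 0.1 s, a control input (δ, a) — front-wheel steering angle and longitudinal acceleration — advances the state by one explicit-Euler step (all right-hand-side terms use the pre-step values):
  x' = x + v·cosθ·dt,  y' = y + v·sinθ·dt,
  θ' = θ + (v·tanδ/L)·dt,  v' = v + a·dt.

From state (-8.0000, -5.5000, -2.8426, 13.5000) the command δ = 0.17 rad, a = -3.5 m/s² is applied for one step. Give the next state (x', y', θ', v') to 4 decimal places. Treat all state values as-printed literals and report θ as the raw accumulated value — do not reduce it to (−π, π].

x' = -8.0000 + 13.5000·cos(-2.8426)·0.1 = -9.2901
y' = -5.5000 + 13.5000·sin(-2.8426)·0.1 = -5.8977
θ' = -2.8426 + (13.5000/3.0)·tan(0.17)·0.1 = -2.7654
v' = 13.5000 − 3.5000·0.1 = 13.1500

(-9.2901, -5.8977, -2.7654, 13.1500)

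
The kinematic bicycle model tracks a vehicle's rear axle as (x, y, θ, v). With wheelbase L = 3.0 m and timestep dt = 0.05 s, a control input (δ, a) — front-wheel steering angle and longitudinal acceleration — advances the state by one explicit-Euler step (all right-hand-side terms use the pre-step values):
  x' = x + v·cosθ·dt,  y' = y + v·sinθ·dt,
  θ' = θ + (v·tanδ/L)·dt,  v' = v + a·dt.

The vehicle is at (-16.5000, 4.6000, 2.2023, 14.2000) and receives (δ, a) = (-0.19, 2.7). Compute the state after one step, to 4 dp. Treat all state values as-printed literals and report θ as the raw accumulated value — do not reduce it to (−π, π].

x' = -16.5000 + 14.2000·cos(2.2023)·0.05 = -16.9192
y' = 4.6000 + 14.2000·sin(2.2023)·0.05 = 5.1731
θ' = 2.2023 + (14.2000/3.0)·tan(-0.19)·0.05 = 2.1568
v' = 14.2000 + 2.7000·0.05 = 14.3350

(-16.9192, 5.1731, 2.1568, 14.3350)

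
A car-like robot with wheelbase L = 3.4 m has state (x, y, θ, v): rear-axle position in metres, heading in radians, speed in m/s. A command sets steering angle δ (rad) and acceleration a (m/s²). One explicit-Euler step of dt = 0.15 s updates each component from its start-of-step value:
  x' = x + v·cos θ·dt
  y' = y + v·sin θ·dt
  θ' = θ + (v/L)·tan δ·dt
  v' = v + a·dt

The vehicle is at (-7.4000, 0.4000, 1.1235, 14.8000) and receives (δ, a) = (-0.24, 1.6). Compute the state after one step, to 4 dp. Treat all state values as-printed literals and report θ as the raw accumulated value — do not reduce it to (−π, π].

x' = -7.4000 + 14.8000·cos(1.1235)·0.15 = -6.4398
y' = 0.4000 + 14.8000·sin(1.1235)·0.15 = 2.4016
θ' = 1.1235 + (14.8000/3.4)·tan(-0.24)·0.15 = 0.9637
v' = 14.8000 + 1.6000·0.15 = 15.0400

(-6.4398, 2.4016, 0.9637, 15.0400)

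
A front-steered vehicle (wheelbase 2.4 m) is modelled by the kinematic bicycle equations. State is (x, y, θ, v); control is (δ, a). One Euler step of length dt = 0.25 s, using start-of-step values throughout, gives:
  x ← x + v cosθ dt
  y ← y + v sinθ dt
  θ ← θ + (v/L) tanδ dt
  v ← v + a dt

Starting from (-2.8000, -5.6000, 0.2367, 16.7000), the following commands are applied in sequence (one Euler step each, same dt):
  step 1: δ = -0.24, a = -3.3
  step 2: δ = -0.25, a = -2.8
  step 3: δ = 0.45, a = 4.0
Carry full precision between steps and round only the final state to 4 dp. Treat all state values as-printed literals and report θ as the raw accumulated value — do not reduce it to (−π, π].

(8.2635, -7.5438, 0.1523, 16.1750)

after step 1 (δ=-0.24, a=-3.3): (1.258589, -4.620980, -0.189005, 15.875000)
after step 2 (δ=-0.25, a=-2.8): (5.156662, -5.366635, -0.611250, 15.175000)
after step 3 (δ=0.45, a=4.0): (8.263482, -7.543837, 0.152329, 16.175000)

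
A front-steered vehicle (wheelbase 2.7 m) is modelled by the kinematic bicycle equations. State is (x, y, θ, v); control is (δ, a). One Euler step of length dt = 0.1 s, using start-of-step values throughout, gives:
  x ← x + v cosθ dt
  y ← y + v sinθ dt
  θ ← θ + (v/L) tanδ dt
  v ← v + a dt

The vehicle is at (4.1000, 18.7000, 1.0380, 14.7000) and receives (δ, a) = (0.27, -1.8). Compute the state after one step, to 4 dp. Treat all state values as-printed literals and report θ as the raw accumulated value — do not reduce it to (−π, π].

x' = 4.1000 + 14.7000·cos(1.0380)·0.1 = 4.8467
y' = 18.7000 + 14.7000·sin(1.0380)·0.1 = 19.9662
θ' = 1.0380 + (14.7000/2.7)·tan(0.27)·0.1 = 1.1887
v' = 14.7000 − 1.8000·0.1 = 14.5200

(4.8467, 19.9662, 1.1887, 14.5200)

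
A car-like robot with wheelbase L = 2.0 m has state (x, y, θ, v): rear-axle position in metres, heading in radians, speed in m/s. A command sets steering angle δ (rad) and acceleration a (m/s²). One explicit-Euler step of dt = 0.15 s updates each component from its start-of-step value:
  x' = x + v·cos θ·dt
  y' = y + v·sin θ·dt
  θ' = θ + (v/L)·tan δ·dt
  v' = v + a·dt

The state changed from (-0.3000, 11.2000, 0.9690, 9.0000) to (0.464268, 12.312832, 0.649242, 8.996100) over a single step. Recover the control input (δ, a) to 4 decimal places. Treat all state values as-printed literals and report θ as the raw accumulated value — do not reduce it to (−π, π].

δ = -0.4424, a = -0.0260

a = (v'−v)/dt = (-0.003900)/0.15 = -0.0260
Δθ = θ'−θ = -0.319758;  (v·dt/L) = 9.0000·0.15/2.0 = 0.675000
tan δ = Δθ·L/(v·dt) = -0.473716  →  δ = -0.4424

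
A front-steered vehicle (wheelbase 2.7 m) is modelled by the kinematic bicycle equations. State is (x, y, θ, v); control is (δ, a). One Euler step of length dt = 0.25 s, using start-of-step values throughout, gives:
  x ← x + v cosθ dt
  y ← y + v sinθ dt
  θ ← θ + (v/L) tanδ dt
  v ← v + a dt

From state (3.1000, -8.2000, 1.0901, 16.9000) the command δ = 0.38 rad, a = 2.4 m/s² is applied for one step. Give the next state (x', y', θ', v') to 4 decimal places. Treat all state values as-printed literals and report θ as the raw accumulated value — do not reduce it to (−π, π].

x' = 3.1000 + 16.9000·cos(1.0901)·0.25 = 5.0536
y' = -8.2000 + 16.9000·sin(1.0901)·0.25 = -4.4538
θ' = 1.0901 + (16.9000/2.7)·tan(0.38)·0.25 = 1.7151
v' = 16.9000 + 2.4000·0.25 = 17.5000

(5.0536, -4.4538, 1.7151, 17.5000)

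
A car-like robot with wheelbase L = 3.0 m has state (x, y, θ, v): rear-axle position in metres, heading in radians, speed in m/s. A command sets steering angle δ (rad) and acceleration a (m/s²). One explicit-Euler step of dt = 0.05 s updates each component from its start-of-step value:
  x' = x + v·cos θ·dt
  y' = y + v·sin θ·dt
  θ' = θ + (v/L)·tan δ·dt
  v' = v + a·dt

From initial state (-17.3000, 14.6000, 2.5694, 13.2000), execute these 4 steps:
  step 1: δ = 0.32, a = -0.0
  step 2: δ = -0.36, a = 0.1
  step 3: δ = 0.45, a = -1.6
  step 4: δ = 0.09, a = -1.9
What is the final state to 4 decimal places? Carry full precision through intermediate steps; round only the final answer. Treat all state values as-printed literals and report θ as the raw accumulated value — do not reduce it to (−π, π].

(-19.5692, 15.9370, 2.6856, 13.0300)

after step 1 (δ=0.32, a=-0.0): (-17.854872, 14.957375, 2.642306, 13.200000)
after step 2 (δ=-0.36, a=0.1): (-18.434302, 15.273382, 2.559497, 13.205000)
after step 3 (δ=0.45, a=-1.6): (-18.985817, 15.636372, 2.665809, 13.125000)
after step 4 (δ=0.09, a=-1.9): (-19.569180, 15.936957, 2.685550, 13.030000)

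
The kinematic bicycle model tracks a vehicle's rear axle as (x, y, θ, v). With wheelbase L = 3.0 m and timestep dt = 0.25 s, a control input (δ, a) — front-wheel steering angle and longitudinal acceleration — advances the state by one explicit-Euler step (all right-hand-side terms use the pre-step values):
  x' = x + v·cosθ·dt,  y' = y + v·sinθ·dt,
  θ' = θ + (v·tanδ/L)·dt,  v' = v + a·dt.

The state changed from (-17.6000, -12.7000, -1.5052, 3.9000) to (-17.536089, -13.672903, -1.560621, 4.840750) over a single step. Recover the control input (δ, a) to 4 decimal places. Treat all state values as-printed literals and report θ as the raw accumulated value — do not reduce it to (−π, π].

a = (v'−v)/dt = (0.940750)/0.25 = 3.7630
Δθ = θ'−θ = -0.055421;  (v·dt/L) = 3.9000·0.25/3.0 = 0.325000
tan δ = Δθ·L/(v·dt) = -0.170526  →  δ = -0.1689

δ = -0.1689, a = 3.7630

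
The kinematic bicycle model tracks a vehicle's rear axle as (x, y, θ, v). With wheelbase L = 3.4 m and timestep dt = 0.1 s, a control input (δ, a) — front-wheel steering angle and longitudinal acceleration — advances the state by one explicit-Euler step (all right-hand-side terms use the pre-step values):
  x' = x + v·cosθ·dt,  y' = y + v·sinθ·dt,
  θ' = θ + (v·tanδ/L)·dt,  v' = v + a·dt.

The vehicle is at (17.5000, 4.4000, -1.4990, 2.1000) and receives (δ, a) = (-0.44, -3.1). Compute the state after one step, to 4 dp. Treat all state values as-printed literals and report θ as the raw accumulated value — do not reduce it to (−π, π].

x' = 17.5000 + 2.1000·cos(-1.4990)·0.1 = 17.5151
y' = 4.4000 + 2.1000·sin(-1.4990)·0.1 = 4.1905
θ' = -1.4990 + (2.1000/3.4)·tan(-0.44)·0.1 = -1.5281
v' = 2.1000 − 3.1000·0.1 = 1.7900

(17.5151, 4.1905, -1.5281, 1.7900)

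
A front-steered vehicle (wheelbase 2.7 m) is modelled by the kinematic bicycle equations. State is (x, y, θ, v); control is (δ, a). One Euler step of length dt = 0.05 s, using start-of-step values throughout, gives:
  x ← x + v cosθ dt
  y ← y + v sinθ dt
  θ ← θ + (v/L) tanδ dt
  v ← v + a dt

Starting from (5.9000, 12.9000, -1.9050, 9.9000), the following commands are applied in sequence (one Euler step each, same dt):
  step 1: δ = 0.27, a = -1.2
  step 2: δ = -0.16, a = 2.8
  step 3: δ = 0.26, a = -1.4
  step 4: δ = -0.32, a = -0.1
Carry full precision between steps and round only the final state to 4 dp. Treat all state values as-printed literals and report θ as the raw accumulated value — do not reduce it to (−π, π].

after step 1 (δ=0.27, a=-1.2): (5.737632, 12.432387, -1.854261, 9.840000)
after step 2 (δ=-0.16, a=2.8): (5.600027, 11.960022, -1.883668, 9.980000)
after step 3 (δ=0.26, a=-1.4): (5.446439, 11.485247, -1.834503, 9.910000)
after step 4 (δ=-0.32, a=-0.1): (5.317281, 11.006876, -1.895319, 9.905000)

(5.3173, 11.0069, -1.8953, 9.9050)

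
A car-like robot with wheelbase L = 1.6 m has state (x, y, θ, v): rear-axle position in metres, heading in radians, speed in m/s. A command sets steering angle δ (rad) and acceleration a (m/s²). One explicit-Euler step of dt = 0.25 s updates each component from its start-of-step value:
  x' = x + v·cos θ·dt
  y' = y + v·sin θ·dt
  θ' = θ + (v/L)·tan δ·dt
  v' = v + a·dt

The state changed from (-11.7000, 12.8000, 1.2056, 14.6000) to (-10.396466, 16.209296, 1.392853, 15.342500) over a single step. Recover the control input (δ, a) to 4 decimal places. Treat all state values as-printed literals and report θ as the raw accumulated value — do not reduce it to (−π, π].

a = (v'−v)/dt = (0.742500)/0.25 = 2.9700
Δθ = θ'−θ = 0.187253;  (v·dt/L) = 14.6000·0.25/1.6 = 2.281250
tan δ = Δθ·L/(v·dt) = 0.082084  →  δ = 0.0819

δ = 0.0819, a = 2.9700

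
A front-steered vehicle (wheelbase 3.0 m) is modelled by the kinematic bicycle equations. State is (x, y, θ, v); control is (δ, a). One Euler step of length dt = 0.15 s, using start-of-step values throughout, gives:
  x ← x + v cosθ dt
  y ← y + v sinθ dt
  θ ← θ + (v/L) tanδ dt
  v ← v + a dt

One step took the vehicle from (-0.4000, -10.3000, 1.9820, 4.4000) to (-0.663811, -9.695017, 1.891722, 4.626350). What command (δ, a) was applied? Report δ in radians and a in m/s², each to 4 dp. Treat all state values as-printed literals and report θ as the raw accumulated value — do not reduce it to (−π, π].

δ = -0.3894, a = 1.5090

a = (v'−v)/dt = (0.226350)/0.15 = 1.5090
Δθ = θ'−θ = -0.090278;  (v·dt/L) = 4.4000·0.15/3.0 = 0.220000
tan δ = Δθ·L/(v·dt) = -0.410355  →  δ = -0.3894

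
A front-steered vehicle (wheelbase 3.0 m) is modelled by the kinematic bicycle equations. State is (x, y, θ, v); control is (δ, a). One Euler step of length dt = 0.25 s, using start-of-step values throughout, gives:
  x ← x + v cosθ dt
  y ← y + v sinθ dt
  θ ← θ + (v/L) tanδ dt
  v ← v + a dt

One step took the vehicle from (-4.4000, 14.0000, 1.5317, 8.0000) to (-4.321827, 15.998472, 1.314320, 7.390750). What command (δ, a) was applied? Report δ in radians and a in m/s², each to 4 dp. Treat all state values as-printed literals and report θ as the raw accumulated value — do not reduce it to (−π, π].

a = (v'−v)/dt = (-0.609250)/0.25 = -2.4370
Δθ = θ'−θ = -0.217380;  (v·dt/L) = 8.0000·0.25/3.0 = 0.666667
tan δ = Δθ·L/(v·dt) = -0.326070  →  δ = -0.3152

δ = -0.3152, a = -2.4370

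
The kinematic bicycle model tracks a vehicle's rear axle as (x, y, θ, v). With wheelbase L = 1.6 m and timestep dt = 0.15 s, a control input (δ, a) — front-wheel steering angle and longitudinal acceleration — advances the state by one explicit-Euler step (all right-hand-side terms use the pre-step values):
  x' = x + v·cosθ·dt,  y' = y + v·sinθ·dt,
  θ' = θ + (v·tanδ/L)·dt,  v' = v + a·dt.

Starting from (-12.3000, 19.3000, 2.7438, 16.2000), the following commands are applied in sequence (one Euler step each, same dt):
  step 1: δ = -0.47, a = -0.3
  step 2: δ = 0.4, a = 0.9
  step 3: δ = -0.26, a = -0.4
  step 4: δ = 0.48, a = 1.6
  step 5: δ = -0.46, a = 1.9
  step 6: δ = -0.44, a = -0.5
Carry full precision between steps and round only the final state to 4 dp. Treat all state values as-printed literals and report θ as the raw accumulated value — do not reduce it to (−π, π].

(-23.0338, 27.9974, 1.4940, 16.6800)

after step 1 (δ=-0.47, a=-0.3): (-14.540262, 20.241344, 1.972327, 16.155000)
after step 2 (δ=0.4, a=0.9): (-15.487334, 22.471858, 2.612660, 16.290000)
after step 3 (δ=-0.26, a=-0.4): (-17.596921, 23.704877, 2.206396, 16.230000)
after step 4 (δ=0.48, a=1.6): (-19.042186, 25.663958, 2.998538, 16.470000)
after step 5 (δ=-0.46, a=1.9): (-21.487450, 26.016172, 2.233534, 16.755000)
after step 6 (δ=-0.44, a=-0.5): (-23.033795, 27.997395, 1.494040, 16.680000)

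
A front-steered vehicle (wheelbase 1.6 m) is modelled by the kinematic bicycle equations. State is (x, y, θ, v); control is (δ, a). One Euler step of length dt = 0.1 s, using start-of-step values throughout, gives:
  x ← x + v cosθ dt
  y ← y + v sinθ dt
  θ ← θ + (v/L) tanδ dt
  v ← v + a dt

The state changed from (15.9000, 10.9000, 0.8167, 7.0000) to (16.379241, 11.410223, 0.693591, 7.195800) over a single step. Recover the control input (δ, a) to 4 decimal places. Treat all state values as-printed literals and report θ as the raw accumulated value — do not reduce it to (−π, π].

δ = -0.2743, a = 1.9580

a = (v'−v)/dt = (0.195800)/0.1 = 1.9580
Δθ = θ'−θ = -0.123109;  (v·dt/L) = 7.0000·0.1/1.6 = 0.437500
tan δ = Δθ·L/(v·dt) = -0.281392  →  δ = -0.2743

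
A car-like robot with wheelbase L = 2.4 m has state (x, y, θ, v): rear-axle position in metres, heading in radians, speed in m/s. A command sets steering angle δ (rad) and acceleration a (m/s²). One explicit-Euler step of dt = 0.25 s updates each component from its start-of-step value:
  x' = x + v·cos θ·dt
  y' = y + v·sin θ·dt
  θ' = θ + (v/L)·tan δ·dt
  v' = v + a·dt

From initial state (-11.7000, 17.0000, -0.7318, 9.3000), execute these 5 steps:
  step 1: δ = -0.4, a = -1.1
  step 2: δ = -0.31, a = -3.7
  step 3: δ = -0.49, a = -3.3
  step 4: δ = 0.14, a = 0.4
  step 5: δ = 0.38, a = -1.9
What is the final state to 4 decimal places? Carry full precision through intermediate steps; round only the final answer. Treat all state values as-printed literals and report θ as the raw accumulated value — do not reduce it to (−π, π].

after step 1 (δ=-0.4, a=-1.1): (-9.970263, 15.446412, -1.141381, 9.025000)
after step 2 (δ=-0.31, a=-3.7): (-9.030898, 13.395009, -1.442522, 8.100000)
after step 3 (δ=-0.49, a=-3.3): (-8.771854, 11.386646, -1.892568, 7.275000)
after step 4 (δ=0.14, a=0.4): (-9.347030, 9.661240, -1.785776, 7.375000)
after step 5 (δ=0.38, a=-1.9): (-9.740353, 7.859932, -1.478936, 6.900000)

(-9.7404, 7.8599, -1.4789, 6.9000)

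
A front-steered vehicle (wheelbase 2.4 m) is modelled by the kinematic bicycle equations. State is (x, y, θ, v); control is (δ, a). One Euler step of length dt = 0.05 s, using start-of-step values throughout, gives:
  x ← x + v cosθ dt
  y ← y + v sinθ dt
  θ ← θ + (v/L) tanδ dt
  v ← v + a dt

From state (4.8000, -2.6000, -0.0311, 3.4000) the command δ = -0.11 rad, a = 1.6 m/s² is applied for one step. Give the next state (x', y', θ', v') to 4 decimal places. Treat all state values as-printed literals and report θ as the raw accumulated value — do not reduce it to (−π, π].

(4.9699, -2.6053, -0.0389, 3.4800)

x' = 4.8000 + 3.4000·cos(-0.0311)·0.05 = 4.9699
y' = -2.6000 + 3.4000·sin(-0.0311)·0.05 = -2.6053
θ' = -0.0311 + (3.4000/2.4)·tan(-0.11)·0.05 = -0.0389
v' = 3.4000 + 1.6000·0.05 = 3.4800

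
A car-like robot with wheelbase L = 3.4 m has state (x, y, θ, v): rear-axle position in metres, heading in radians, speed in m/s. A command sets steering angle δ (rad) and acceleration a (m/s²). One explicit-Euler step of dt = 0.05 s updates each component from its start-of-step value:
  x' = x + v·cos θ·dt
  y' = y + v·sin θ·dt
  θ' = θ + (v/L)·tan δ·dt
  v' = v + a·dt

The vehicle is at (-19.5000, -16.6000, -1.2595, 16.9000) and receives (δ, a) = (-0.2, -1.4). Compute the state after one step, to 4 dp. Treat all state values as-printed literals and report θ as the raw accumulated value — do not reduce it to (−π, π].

x' = -19.5000 + 16.9000·cos(-1.2595)·0.05 = -19.2412
y' = -16.6000 + 16.9000·sin(-1.2595)·0.05 = -17.4044
θ' = -1.2595 + (16.9000/3.4)·tan(-0.2)·0.05 = -1.3099
v' = 16.9000 − 1.4000·0.05 = 16.8300

(-19.2412, -17.4044, -1.3099, 16.8300)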